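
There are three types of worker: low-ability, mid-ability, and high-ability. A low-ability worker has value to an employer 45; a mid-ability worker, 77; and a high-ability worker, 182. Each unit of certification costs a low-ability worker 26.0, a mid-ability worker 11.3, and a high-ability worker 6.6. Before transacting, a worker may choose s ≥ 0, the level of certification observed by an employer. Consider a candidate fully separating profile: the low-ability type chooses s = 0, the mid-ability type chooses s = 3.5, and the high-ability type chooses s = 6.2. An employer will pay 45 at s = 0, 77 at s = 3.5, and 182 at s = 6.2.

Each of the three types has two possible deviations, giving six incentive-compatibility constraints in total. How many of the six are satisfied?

Mid-ability (own payoff 77 − 11.3×3.5 = 37.45): to s=0 gives 45 → profitable ✗; to s=6.2 gives 182 − 11.3×6.2 = 111.94 → profitable ✗.
Low-ability (own payoff 45): to s=3.5 gives 77 − 26.0×3.5 = -14 → no gain ✓; to s=6.2 gives 182 − 26.0×6.2 = 20.8 → no gain ✓.
High-ability (own payoff 182 − 6.6×6.2 = 141.08): to s=0 gives 45 → no gain ✓; to s=3.5 gives 77 − 6.6×3.5 = 53.9 → no gain ✓.
4 of the 6 constraints hold; not an equilibrium.

4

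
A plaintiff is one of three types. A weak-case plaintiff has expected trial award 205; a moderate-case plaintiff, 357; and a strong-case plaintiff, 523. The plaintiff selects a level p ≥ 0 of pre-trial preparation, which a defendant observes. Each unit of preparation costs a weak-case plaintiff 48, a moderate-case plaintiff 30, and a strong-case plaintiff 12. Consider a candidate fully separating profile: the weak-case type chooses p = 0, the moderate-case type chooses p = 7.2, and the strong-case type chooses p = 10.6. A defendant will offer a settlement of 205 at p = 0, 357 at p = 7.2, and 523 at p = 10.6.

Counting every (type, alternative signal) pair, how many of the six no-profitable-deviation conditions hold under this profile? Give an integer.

Weak-case (own payoff 205): to p=7.2 gives 357 − 48×7.2 = 11.4 → no gain ✓; to p=10.6 gives 523 − 48×10.6 = 14.2 → no gain ✓.
Strong-case (own payoff 523 − 12×10.6 = 395.8): to p=0 gives 205 → no gain ✓; to p=7.2 gives 357 − 12×7.2 = 270.6 → no gain ✓.
Moderate-case (own payoff 357 − 30×7.2 = 141): to p=0 gives 205 → profitable ✗; to p=10.6 gives 523 − 30×10.6 = 205 → profitable ✗.
4 of the 6 constraints hold; not an equilibrium.

4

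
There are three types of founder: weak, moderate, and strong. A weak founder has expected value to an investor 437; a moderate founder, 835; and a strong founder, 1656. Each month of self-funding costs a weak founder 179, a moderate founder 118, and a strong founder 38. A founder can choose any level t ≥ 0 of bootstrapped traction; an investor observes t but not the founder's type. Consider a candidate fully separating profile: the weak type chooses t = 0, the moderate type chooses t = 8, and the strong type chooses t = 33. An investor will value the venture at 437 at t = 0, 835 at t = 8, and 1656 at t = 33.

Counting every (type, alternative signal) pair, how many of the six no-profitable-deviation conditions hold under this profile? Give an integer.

3

Moderate (own payoff 835 − 118×8 = -109): to t=0 gives 437 → profitable ✗; to t=33 gives 1656 − 118×33 = -2238 → no gain ✓.
Strong (own payoff 1656 − 38×33 = 402): to t=0 gives 437 → profitable ✗; to t=8 gives 835 − 38×8 = 531 → profitable ✗.
Weak (own payoff 437): to t=8 gives 835 − 179×8 = -597 → no gain ✓; to t=33 gives 1656 − 179×33 = -4251 → no gain ✓.
3 of the 6 constraints hold; not an equilibrium.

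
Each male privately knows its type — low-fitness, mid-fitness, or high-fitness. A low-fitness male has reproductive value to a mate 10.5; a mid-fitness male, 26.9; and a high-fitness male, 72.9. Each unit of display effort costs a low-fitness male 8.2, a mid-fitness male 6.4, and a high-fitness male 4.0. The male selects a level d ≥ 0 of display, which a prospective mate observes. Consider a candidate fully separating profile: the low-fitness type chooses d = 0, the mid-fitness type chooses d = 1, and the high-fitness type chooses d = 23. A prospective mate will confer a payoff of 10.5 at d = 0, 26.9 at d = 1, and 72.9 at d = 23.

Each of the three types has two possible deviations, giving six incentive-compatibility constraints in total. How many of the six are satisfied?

Low-fitness (own payoff 10.5): to d=1 gives 26.9 − 8.2×1 = 18.7 → profitable ✗; to d=23 gives 72.9 − 8.2×23 = -115.7 → no gain ✓.
Mid-fitness (own payoff 26.9 − 6.4×1 = 20.5): to d=0 gives 10.5 → no gain ✓; to d=23 gives 72.9 − 6.4×23 = -74.3 → no gain ✓.
High-fitness (own payoff 72.9 − 4.0×23 = -19.1): to d=0 gives 10.5 → profitable ✗; to d=1 gives 26.9 − 4.0×1 = 22.9 → profitable ✗.
3 of the 6 constraints hold; not an equilibrium.

3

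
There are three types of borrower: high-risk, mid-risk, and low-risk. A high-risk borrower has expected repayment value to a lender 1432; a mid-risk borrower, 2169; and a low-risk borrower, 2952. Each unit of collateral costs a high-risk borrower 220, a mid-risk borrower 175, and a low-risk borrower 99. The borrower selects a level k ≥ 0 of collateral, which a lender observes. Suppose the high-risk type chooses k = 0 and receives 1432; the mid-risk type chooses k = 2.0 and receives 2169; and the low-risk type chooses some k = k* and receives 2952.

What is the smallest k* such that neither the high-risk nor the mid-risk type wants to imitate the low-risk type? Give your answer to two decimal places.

Mid-risk type (on-path payoff 2169 − 175×2.0 = 1819) won't mimic when 1819 ≥ 2952 − 175·k*, i.e. k* ≥ 6.47.
High-risk type (on-path payoff 1432) won't mimic when 1432 ≥ 2952 − 220·k*, i.e. k* ≥ 6.91.
Both must hold, so k* = max(6.91, 6.47) = 6.91. The high-risk type's constraint binds.

6.91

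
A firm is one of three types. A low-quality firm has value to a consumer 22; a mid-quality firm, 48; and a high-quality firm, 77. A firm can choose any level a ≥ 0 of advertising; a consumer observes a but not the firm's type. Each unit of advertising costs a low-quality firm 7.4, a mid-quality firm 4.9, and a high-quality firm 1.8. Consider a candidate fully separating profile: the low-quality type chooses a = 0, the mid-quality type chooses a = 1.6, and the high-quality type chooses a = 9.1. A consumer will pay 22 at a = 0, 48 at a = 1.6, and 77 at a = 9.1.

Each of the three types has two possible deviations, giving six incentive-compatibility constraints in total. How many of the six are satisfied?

Low-quality (own payoff 22): to a=1.6 gives 48 − 7.4×1.6 = 36.16 → profitable ✗; to a=9.1 gives 77 − 7.4×9.1 = 9.66 → no gain ✓.
Mid-quality (own payoff 48 − 4.9×1.6 = 40.16): to a=0 gives 22 → no gain ✓; to a=9.1 gives 77 − 4.9×9.1 = 32.41 → no gain ✓.
High-quality (own payoff 77 − 1.8×9.1 = 60.62): to a=0 gives 22 → no gain ✓; to a=1.6 gives 48 − 1.8×1.6 = 45.12 → no gain ✓.
5 of the 6 constraints hold; not an equilibrium.

5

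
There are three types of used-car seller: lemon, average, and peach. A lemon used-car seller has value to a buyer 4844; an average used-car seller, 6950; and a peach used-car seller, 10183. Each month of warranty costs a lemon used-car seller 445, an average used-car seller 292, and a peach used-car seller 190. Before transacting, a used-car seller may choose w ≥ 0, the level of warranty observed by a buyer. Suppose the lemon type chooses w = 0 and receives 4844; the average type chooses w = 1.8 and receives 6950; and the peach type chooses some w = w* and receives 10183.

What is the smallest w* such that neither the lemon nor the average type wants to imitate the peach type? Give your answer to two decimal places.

Average type (on-path payoff 6950 − 292×1.8 = 6424.4) won't mimic when 6424.4 ≥ 10183 − 292·w*, i.e. w* ≥ 12.87.
Lemon type (on-path payoff 4844) won't mimic when 4844 ≥ 10183 − 445·w*, i.e. w* ≥ 12.00.
Both must hold, so w* = max(12.00, 12.87) = 12.87. The average type's constraint binds.

12.87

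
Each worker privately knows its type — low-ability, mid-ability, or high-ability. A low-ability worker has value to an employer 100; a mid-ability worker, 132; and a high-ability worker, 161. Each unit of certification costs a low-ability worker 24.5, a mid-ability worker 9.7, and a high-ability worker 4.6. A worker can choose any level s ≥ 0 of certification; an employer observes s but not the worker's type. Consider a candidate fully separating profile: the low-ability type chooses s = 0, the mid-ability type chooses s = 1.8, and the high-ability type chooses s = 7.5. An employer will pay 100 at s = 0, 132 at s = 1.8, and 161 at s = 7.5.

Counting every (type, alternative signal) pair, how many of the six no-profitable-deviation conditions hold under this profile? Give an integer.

6

Mid-ability (own payoff 132 − 9.7×1.8 = 114.54): to s=0 gives 100 → no gain ✓; to s=7.5 gives 161 − 9.7×7.5 = 88.25 → no gain ✓.
Low-ability (own payoff 100): to s=1.8 gives 132 − 24.5×1.8 = 87.9 → no gain ✓; to s=7.5 gives 161 − 24.5×7.5 = -22.75 → no gain ✓.
High-ability (own payoff 161 − 4.6×7.5 = 126.5): to s=0 gives 100 → no gain ✓; to s=1.8 gives 132 − 4.6×1.8 = 123.72 → no gain ✓.
6 of the 6 constraints hold; this profile is a separating equilibrium.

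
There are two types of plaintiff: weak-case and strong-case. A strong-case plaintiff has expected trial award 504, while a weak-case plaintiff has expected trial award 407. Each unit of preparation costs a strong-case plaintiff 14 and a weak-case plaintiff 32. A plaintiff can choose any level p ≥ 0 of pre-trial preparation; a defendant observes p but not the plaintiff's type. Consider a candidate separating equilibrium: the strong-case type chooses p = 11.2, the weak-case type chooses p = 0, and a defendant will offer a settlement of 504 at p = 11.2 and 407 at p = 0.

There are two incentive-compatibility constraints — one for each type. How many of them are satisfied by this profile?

1

Strong-case type: signal → 504 − 14 × 11.2 = 347.2; deviate to 0 → 407. IC fails (347.2 < 407).
Weak-case type: stay at 0 → 407; mimic → 504 − 32 × 11.2 = 145.6. IC holds (407 ≥ 145.6).
1 of 2 constraints hold, so this profile is not an equilibrium.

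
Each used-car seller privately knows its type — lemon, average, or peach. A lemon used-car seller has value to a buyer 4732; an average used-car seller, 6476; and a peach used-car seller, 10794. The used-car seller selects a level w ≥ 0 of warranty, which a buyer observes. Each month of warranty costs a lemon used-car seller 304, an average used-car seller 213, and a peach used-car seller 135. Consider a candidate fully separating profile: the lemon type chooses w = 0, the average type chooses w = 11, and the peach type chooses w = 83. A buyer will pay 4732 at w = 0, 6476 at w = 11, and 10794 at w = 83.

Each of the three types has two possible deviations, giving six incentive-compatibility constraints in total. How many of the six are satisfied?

Average (own payoff 6476 − 213×11 = 4133): to w=0 gives 4732 → profitable ✗; to w=83 gives 10794 − 213×83 = -6885 → no gain ✓.
Peach (own payoff 10794 − 135×83 = -411): to w=0 gives 4732 → profitable ✗; to w=11 gives 6476 − 135×11 = 4991 → profitable ✗.
Lemon (own payoff 4732): to w=11 gives 6476 − 304×11 = 3132 → no gain ✓; to w=83 gives 10794 − 304×83 = -14438 → no gain ✓.
3 of the 6 constraints hold; not an equilibrium.

3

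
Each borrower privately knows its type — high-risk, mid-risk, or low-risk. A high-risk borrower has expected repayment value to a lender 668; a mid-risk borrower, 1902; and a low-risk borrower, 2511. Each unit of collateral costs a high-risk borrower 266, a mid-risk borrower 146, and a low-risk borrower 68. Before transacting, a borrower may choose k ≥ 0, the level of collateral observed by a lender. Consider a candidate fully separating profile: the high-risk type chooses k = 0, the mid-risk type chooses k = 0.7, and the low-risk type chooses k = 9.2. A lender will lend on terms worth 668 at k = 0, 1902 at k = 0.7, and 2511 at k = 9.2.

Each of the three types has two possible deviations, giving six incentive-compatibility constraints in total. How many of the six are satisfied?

High-risk (own payoff 668): to k=0.7 gives 1902 − 266×0.7 = 1715.8 → profitable ✗; to k=9.2 gives 2511 − 266×9.2 = 63.8 → no gain ✓.
Mid-risk (own payoff 1902 − 146×0.7 = 1799.8): to k=0 gives 668 → no gain ✓; to k=9.2 gives 2511 − 146×9.2 = 1167.8 → no gain ✓.
Low-risk (own payoff 2511 − 68×9.2 = 1885.4): to k=0 gives 668 → no gain ✓; to k=0.7 gives 1902 − 68×0.7 = 1854.4 → no gain ✓.
5 of the 6 constraints hold; not an equilibrium.

5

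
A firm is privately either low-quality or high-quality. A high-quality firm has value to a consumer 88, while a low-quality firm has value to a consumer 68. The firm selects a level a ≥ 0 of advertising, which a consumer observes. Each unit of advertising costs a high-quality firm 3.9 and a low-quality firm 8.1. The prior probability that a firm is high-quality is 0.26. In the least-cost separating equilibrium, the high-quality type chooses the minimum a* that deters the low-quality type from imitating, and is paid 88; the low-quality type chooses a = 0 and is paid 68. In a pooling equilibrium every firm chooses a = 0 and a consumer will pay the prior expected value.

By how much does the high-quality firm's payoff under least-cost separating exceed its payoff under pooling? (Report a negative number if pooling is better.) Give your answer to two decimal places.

Least-cost separating signal: a* solves 68 = 88 − 8.1·a*, so a* = (88 − 68)/8.1 ≈ 2.4691.
High-quality type's separating payoff: 88 − 3.9 × a* = 88 − 3.9 × (88 − 68)/8.1 = 88 − 78/8.1 ≈ 78.3704.
Pooling payoff: 0.26 × 88 + 0.74 × 68 = 73.2.
Difference: 78.3704 − 73.2 = 5.1704, i.e. 5.17 to two decimal places.
The high-quality type prefers to separate.

5.17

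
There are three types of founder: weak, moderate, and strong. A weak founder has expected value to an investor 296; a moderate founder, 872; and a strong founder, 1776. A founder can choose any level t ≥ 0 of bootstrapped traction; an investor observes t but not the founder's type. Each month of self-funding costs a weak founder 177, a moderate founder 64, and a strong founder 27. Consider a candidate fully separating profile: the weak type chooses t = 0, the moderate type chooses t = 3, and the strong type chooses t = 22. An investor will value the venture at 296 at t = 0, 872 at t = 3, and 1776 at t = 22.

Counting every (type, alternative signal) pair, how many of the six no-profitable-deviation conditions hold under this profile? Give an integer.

Moderate (own payoff 872 − 64×3 = 680): to t=0 gives 296 → no gain ✓; to t=22 gives 1776 − 64×22 = 368 → no gain ✓.
Weak (own payoff 296): to t=3 gives 872 − 177×3 = 341 → profitable ✗; to t=22 gives 1776 − 177×22 = -2118 → no gain ✓.
Strong (own payoff 1776 − 27×22 = 1182): to t=0 gives 296 → no gain ✓; to t=3 gives 872 − 27×3 = 791 → no gain ✓.
5 of the 6 constraints hold; not an equilibrium.

5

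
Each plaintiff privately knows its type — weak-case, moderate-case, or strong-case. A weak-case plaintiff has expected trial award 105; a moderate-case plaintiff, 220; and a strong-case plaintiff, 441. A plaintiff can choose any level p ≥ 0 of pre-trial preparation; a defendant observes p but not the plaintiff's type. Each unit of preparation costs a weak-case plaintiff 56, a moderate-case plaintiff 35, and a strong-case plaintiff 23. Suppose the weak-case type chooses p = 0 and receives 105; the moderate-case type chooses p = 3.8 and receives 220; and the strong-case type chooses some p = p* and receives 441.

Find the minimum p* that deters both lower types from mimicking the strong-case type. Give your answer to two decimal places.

10.11

Weak-case type (on-path payoff 105) won't mimic when 105 ≥ 441 − 56·p*, i.e. p* ≥ 6.00.
Moderate-case type (on-path payoff 220 − 35×3.8 = 87) won't mimic when 87 ≥ 441 − 35·p*, i.e. p* ≥ 10.11.
Both must hold, so p* = max(6.00, 10.11) = 10.11. The moderate-case type's constraint binds.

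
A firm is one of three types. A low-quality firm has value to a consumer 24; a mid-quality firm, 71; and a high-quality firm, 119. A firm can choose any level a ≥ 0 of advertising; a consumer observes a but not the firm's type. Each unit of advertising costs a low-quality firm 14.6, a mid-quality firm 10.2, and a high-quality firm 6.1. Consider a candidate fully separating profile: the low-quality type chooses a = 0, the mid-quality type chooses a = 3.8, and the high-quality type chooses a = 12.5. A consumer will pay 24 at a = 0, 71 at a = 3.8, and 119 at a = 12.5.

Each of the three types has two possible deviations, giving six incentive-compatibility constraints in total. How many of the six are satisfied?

Low-quality (own payoff 24): to a=3.8 gives 71 − 14.6×3.8 = 15.52 → no gain ✓; to a=12.5 gives 119 − 14.6×12.5 = -63.5 → no gain ✓.
Mid-quality (own payoff 71 − 10.2×3.8 = 32.24): to a=0 gives 24 → no gain ✓; to a=12.5 gives 119 − 10.2×12.5 = -8.5 → no gain ✓.
High-quality (own payoff 119 − 6.1×12.5 = 42.75): to a=0 gives 24 → no gain ✓; to a=3.8 gives 71 − 6.1×3.8 = 47.82 → profitable ✗.
5 of the 6 constraints hold; not an equilibrium.

5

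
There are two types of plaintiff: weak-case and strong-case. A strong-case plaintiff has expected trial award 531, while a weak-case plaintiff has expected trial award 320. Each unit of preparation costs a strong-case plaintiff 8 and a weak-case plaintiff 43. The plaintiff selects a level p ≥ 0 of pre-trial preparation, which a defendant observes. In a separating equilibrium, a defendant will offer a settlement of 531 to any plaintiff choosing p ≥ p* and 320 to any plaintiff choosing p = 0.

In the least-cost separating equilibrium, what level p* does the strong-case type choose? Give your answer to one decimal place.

A weak-case plaintiff choosing p = 0 receives 320.
Imitating at p* instead would pay 531 at cost 43·p*, netting 531 − 43·p*.
Indifference: 320 = 531 − 43·p*, so p* = (531 − 320) / 43 ≈ 4.9.
This is the weak-case type's binding incentive-compatibility constraint; any p ≥ 4.9 sustains separation on that side.

4.9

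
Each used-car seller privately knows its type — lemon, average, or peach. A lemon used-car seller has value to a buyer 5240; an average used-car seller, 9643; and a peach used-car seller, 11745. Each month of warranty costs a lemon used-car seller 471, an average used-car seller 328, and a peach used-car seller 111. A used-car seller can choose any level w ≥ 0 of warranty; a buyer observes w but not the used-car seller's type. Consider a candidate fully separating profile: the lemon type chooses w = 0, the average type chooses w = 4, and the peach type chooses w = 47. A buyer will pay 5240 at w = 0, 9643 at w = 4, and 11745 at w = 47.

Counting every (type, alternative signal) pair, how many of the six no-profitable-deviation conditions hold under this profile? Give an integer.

4

Average (own payoff 9643 − 328×4 = 8331): to w=0 gives 5240 → no gain ✓; to w=47 gives 11745 − 328×47 = -3671 → no gain ✓.
Lemon (own payoff 5240): to w=4 gives 9643 − 471×4 = 7759 → profitable ✗; to w=47 gives 11745 − 471×47 = -10392 → no gain ✓.
Peach (own payoff 11745 − 111×47 = 6528): to w=0 gives 5240 → no gain ✓; to w=4 gives 9643 − 111×4 = 9199 → profitable ✗.
4 of the 6 constraints hold; not an equilibrium.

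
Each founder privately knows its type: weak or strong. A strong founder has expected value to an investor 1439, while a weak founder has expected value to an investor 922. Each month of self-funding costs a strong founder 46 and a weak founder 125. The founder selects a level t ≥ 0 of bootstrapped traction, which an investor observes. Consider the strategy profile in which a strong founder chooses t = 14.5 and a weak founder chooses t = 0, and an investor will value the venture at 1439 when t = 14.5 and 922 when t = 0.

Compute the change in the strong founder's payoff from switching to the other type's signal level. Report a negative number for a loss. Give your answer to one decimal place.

150.0

Playing t = 14.5 the strong founder receives 1439 − 46 × 14.5 = 772.
Deviating to t = 0 yields 922 instead.
Gain from deviating: 922 − 772 = 150.0.
The gain is positive, so the strong type's incentive-compatibility constraint is violated — this profile is not a separating equilibrium.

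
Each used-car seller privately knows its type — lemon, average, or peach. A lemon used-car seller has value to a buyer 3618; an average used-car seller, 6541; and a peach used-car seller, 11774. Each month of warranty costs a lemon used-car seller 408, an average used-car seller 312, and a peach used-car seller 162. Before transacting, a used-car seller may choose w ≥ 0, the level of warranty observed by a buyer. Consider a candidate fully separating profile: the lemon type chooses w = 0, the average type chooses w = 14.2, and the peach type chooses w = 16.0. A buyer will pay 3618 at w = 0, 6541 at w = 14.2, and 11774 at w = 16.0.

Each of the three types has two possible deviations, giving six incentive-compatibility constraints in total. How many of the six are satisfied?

Average (own payoff 6541 − 312×14.2 = 2110.6): to w=0 gives 3618 → profitable ✗; to w=16.0 gives 11774 − 312×16.0 = 6782 → profitable ✗.
Lemon (own payoff 3618): to w=14.2 gives 6541 − 408×14.2 = 747.4 → no gain ✓; to w=16.0 gives 11774 − 408×16.0 = 5246 → profitable ✗.
Peach (own payoff 11774 − 162×16.0 = 9182): to w=0 gives 3618 → no gain ✓; to w=14.2 gives 6541 − 162×14.2 = 4240.6 → no gain ✓.
3 of the 6 constraints hold; not an equilibrium.

3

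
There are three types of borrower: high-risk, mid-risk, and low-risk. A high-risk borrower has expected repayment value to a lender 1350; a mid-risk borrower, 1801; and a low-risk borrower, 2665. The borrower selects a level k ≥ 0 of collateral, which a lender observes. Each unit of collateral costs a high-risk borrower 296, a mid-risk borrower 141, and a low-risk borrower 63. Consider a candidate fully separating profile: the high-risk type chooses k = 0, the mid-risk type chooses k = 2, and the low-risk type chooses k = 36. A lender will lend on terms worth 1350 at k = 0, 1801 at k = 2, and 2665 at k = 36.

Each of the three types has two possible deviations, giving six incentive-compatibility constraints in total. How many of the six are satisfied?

4

Mid-risk (own payoff 1801 − 141×2 = 1519): to k=0 gives 1350 → no gain ✓; to k=36 gives 2665 − 141×36 = -2411 → no gain ✓.
High-risk (own payoff 1350): to k=2 gives 1801 − 296×2 = 1209 → no gain ✓; to k=36 gives 2665 − 296×36 = -7991 → no gain ✓.
Low-risk (own payoff 2665 − 63×36 = 397): to k=0 gives 1350 → profitable ✗; to k=2 gives 1801 − 63×2 = 1675 → profitable ✗.
4 of the 6 constraints hold; not an equilibrium.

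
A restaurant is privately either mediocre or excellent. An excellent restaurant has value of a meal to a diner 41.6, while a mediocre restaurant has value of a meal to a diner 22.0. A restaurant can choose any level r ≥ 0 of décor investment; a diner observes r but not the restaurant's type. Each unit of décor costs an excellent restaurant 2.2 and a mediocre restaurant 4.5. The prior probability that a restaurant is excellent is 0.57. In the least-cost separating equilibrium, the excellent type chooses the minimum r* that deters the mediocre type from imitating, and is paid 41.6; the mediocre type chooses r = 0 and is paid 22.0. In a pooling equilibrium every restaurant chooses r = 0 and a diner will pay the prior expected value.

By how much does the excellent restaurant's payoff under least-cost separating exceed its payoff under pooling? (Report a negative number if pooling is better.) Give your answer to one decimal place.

-1.2

Least-cost separating signal: r* solves 22.0 = 41.6 − 4.5·r*, so r* = (41.6 − 22.0)/4.5 ≈ 4.3556.
Excellent type's separating payoff: 41.6 − 2.2 × r* = 41.6 − 2.2 × (41.6 − 22.0)/4.5 = 41.6 − 43.12/4.5 ≈ 32.018.
Pooling payoff: 0.57 × 41.6 + 0.43 × 22.0 = 33.172.
Difference: 32.018 − 33.172 = -1.154, i.e. -1.2 to one decimal place.
The excellent type would prefer the pooling outcome.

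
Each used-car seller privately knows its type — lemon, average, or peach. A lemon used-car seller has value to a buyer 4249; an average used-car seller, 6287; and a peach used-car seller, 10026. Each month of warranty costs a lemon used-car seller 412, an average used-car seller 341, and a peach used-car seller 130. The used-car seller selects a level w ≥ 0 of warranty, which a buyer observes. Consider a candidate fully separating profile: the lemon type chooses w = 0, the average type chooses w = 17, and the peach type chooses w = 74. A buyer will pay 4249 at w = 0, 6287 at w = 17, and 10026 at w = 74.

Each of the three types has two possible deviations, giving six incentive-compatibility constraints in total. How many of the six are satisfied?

3

Peach (own payoff 10026 − 130×74 = 406): to w=0 gives 4249 → profitable ✗; to w=17 gives 6287 − 130×17 = 4077 → profitable ✗.
Average (own payoff 6287 − 341×17 = 490): to w=0 gives 4249 → profitable ✗; to w=74 gives 10026 − 341×74 = -15208 → no gain ✓.
Lemon (own payoff 4249): to w=17 gives 6287 − 412×17 = -717 → no gain ✓; to w=74 gives 10026 − 412×74 = -20462 → no gain ✓.
3 of the 6 constraints hold; not an equilibrium.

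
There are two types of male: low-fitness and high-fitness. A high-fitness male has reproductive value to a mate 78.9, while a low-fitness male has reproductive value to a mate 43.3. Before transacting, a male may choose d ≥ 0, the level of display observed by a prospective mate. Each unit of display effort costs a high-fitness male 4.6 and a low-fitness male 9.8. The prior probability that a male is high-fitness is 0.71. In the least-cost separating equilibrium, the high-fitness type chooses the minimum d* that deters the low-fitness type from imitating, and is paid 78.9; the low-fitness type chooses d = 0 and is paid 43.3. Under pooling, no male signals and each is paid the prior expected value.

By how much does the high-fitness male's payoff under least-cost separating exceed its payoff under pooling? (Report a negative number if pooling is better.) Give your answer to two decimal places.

-6.39

Least-cost separating signal: d* solves 43.3 = 78.9 − 9.8·d*, so d* = (78.9 − 43.3)/9.8 ≈ 3.6327.
High-fitness type's separating payoff: 78.9 − 4.6 × d* = 78.9 − 4.6 × (78.9 − 43.3)/9.8 = 78.9 − 163.76/9.8 ≈ 62.1898.
Pooling payoff: 0.71 × 78.9 + 0.29 × 43.3 = 68.576.
Difference: 62.1898 − 68.576 = -6.3862, i.e. -6.39 to two decimal places.
The high-fitness type would prefer the pooling outcome.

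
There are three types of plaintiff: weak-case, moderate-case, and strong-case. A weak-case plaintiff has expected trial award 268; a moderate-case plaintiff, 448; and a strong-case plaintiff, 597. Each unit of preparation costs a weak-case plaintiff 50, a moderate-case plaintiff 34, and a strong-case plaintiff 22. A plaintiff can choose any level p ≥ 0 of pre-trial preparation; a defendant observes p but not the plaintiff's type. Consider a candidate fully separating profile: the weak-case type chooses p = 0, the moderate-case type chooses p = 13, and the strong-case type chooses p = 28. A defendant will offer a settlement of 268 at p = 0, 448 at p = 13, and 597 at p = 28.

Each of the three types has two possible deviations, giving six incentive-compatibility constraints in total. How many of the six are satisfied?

Moderate-case (own payoff 448 − 34×13 = 6): to p=0 gives 268 → profitable ✗; to p=28 gives 597 − 34×28 = -355 → no gain ✓.
Weak-case (own payoff 268): to p=13 gives 448 − 50×13 = -202 → no gain ✓; to p=28 gives 597 − 50×28 = -803 → no gain ✓.
Strong-case (own payoff 597 − 22×28 = -19): to p=0 gives 268 → profitable ✗; to p=13 gives 448 − 22×13 = 162 → profitable ✗.
3 of the 6 constraints hold; not an equilibrium.

3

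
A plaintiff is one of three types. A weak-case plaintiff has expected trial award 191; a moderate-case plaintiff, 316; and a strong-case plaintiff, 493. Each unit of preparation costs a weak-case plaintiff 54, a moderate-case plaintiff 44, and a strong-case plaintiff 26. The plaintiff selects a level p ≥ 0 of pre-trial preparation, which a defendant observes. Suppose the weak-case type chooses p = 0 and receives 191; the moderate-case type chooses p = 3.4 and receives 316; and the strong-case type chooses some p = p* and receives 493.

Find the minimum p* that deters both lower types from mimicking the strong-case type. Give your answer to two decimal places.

Weak-case type (on-path payoff 191) won't mimic when 191 ≥ 493 − 54·p*, i.e. p* ≥ 5.59.
Moderate-case type (on-path payoff 316 − 44×3.4 = 166.4) won't mimic when 166.4 ≥ 493 − 44·p*, i.e. p* ≥ 7.42.
Both must hold, so p* = max(5.59, 7.42) = 7.42. The moderate-case type's constraint binds.

7.42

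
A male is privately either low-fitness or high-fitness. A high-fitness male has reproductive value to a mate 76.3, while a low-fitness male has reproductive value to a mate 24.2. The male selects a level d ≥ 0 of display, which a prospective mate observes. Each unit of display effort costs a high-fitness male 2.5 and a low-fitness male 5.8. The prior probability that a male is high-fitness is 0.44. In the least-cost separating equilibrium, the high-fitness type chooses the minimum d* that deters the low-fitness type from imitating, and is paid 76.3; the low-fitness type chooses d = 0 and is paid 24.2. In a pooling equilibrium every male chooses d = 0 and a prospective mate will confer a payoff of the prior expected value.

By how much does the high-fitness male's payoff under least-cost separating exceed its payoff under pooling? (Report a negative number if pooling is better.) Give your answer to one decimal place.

Least-cost separating signal: d* solves 24.2 = 76.3 − 5.8·d*, so d* = (76.3 − 24.2)/5.8 ≈ 8.9828.
High-fitness type's separating payoff: 76.3 − 2.5 × d* = 76.3 − 2.5 × (76.3 − 24.2)/5.8 = 76.3 − 130.25/5.8 ≈ 53.843.
Pooling payoff: 0.44 × 76.3 + 0.56 × 24.2 = 47.124.
Difference: 53.843 − 47.124 = 6.719, i.e. 6.7 to one decimal place.
The high-fitness type prefers to separate.

6.7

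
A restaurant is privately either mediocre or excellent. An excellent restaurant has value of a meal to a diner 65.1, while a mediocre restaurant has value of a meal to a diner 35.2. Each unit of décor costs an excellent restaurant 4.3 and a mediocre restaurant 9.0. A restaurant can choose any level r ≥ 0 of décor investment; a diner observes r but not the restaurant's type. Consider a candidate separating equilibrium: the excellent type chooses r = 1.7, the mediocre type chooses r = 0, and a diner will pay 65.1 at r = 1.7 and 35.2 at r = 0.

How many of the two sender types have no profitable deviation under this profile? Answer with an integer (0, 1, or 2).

1

Excellent type: signal → 65.1 − 4.3 × 1.7 = 57.79; deviate to 0 → 35.2. IC holds (57.79 ≥ 35.2).
Mediocre type: stay at 0 → 35.2; mimic → 65.1 − 9.0 × 1.7 = 49.8. IC fails (35.2 < 49.8).
1 of 2 constraints hold, so this profile is not an equilibrium.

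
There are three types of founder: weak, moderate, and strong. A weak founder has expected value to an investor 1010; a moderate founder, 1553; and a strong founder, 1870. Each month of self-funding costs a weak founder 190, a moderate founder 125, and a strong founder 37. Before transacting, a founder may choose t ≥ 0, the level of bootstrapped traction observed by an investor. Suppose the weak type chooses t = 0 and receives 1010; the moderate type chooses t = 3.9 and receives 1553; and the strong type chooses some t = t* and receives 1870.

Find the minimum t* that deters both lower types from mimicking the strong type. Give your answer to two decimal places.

6.44

Weak type (on-path payoff 1010) won't mimic when 1010 ≥ 1870 − 190·t*, i.e. t* ≥ 4.53.
Moderate type (on-path payoff 1553 − 125×3.9 = 1065.5) won't mimic when 1065.5 ≥ 1870 − 125·t*, i.e. t* ≥ 6.44.
Both must hold, so t* = max(4.53, 6.44) = 6.44. The moderate type's constraint binds.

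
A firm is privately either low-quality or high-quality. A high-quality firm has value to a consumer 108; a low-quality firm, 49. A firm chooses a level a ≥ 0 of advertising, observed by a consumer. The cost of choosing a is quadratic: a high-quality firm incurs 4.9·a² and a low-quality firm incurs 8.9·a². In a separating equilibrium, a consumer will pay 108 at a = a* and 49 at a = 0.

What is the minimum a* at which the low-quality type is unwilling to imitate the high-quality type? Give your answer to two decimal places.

The low-quality type at a = 0 receives 49; imitating at a* yields 108 − 8.9·a*².
Indifference: 49 = 108 − 8.9·a*², so a*² = (108 − 49) / 8.9 ≈ 6.6292.
a* = √6.6292 ≈ 2.57.

2.57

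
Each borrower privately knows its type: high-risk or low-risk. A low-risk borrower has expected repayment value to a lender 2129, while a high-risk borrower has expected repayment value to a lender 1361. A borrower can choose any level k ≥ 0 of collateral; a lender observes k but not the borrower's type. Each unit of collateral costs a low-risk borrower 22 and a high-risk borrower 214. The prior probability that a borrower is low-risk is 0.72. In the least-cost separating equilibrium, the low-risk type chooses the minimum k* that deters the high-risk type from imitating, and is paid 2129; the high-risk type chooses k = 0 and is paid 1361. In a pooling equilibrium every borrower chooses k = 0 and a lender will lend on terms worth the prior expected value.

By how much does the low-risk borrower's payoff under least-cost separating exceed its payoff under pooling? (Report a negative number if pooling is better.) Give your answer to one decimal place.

Least-cost separating signal: k* solves 1361 = 2129 − 214·k*, so k* = (2129 − 1361)/214 ≈ 3.5888.
Low-risk type's separating payoff: 2129 − 22 × k* = 2129 − 22 × (2129 − 1361)/214 = 2129 − 16896/214 ≈ 2050.047.
Pooling payoff: 0.72 × 2129 + 0.28 × 1361 = 1913.96.
Difference: 2050.047 − 1913.96 = 136.087, i.e. 136.1 to one decimal place.
The low-risk type prefers to separate.

136.1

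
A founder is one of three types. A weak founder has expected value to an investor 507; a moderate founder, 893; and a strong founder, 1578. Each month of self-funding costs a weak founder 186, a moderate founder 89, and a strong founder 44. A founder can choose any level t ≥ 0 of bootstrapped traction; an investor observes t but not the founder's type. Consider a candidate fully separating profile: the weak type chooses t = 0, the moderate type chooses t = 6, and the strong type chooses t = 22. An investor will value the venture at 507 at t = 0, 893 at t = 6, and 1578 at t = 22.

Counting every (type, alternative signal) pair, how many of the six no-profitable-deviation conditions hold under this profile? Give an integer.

Strong (own payoff 1578 − 44×22 = 610): to t=0 gives 507 → no gain ✓; to t=6 gives 893 − 44×6 = 629 → profitable ✗.
Moderate (own payoff 893 − 89×6 = 359): to t=0 gives 507 → profitable ✗; to t=22 gives 1578 − 89×22 = -380 → no gain ✓.
Weak (own payoff 507): to t=6 gives 893 − 186×6 = -223 → no gain ✓; to t=22 gives 1578 − 186×22 = -2514 → no gain ✓.
4 of the 6 constraints hold; not an equilibrium.

4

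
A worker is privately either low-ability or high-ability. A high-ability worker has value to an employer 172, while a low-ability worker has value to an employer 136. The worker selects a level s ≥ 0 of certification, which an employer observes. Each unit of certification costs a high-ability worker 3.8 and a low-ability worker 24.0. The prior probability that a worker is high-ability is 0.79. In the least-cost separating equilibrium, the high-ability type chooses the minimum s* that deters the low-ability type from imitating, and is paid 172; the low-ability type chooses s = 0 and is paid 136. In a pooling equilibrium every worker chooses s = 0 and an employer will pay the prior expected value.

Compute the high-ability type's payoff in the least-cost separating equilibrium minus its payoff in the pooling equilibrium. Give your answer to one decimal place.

Least-cost separating signal: s* solves 136 = 172 − 24.0·s*, so s* = (172 − 136)/24.0 = 1.5.
High-ability type's separating payoff: 172 − 3.8 × s* = 172 − 3.8 × (172 − 136)/24.0 = 172 − 136.8/24.0 = 166.3.
Pooling payoff: 0.79 × 172 + 0.21 × 136 = 164.44.
Difference: 166.3 − 164.44 = 1.86, i.e. 1.9 to one decimal place.
The high-ability type prefers to separate.

1.9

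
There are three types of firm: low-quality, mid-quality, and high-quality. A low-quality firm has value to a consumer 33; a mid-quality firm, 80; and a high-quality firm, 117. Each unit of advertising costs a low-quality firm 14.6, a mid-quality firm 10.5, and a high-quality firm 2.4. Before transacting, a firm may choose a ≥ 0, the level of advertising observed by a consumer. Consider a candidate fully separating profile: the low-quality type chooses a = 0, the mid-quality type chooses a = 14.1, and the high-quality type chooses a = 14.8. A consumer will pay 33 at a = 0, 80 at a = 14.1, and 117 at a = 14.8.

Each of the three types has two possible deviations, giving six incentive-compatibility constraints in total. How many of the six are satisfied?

Mid-quality (own payoff 80 − 10.5×14.1 = -68.05): to a=0 gives 33 → profitable ✗; to a=14.8 gives 117 − 10.5×14.8 = -38.4 → profitable ✗.
High-quality (own payoff 117 − 2.4×14.8 = 81.48): to a=0 gives 33 → no gain ✓; to a=14.1 gives 80 − 2.4×14.1 = 46.16 → no gain ✓.
Low-quality (own payoff 33): to a=14.1 gives 80 − 14.6×14.1 = -125.86 → no gain ✓; to a=14.8 gives 117 − 14.6×14.8 = -99.08 → no gain ✓.
4 of the 6 constraints hold; not an equilibrium.

4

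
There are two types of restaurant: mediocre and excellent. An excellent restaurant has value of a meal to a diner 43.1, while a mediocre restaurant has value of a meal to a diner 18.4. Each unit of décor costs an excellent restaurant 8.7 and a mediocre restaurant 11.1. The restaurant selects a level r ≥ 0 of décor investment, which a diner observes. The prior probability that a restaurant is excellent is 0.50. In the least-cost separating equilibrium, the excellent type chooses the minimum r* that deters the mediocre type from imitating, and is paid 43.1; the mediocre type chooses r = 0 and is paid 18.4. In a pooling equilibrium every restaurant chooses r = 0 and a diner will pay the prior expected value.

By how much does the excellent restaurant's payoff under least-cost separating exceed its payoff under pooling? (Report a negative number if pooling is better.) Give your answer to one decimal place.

-7.0

Least-cost separating signal: r* solves 18.4 = 43.1 − 11.1·r*, so r* = (43.1 − 18.4)/11.1 ≈ 2.2252.
Excellent type's separating payoff: 43.1 − 8.7 × r* = 43.1 − 8.7 × (43.1 − 18.4)/11.1 = 43.1 − 214.89/11.1 ≈ 23.741.
Pooling payoff: 0.50 × 43.1 + 0.50 × 18.4 = 30.75.
Difference: 23.741 − 30.75 = -7.009, i.e. -7.0 to one decimal place.
The excellent type would prefer the pooling outcome.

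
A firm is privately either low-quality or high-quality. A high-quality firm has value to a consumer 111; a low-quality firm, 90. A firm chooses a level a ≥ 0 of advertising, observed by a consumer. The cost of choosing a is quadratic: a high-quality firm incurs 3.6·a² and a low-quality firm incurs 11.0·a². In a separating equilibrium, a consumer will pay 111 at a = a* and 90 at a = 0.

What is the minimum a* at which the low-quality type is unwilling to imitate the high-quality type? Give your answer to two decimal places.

The low-quality type at a = 0 receives 90; imitating at a* yields 111 − 11.0·a*².
Indifference: 90 = 111 − 11.0·a*², so a*² = (111 − 90) / 11.0 ≈ 1.9091.
a* = √1.9091 ≈ 1.38.

1.38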